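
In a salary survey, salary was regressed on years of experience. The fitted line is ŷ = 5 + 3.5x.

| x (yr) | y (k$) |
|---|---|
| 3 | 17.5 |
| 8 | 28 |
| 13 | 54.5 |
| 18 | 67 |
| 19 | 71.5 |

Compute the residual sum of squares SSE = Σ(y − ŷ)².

SSE = 46

x=3: ŷ = 5 + 3.5·3 = 15.5; e = 17.5 − 15.5 = 2
x=8: ŷ = 5 + 3.5·8 = 33; e = 28 − 33 = -5
x=13: ŷ = 5 + 3.5·13 = 50.5; e = 54.5 − 50.5 = 4
x=18: ŷ = 5 + 3.5·18 = 68; e = 67 − 68 = -1
x=19: ŷ = 5 + 3.5·19 = 71.5; e = 71.5 − 71.5 = 0
SSE = 4 + 25 + 16 + 1 + 0 = 46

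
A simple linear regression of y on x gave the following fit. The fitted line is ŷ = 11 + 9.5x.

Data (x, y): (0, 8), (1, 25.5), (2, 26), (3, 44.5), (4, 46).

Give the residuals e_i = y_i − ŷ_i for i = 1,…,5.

-3, 5, -4, 5, -3

x=0: ŷ = 11 + 9.5·0 = 11; e = 8 − 11 = -3
x=1: ŷ = 11 + 9.5·1 = 20.5; e = 25.5 − 20.5 = 5
x=2: ŷ = 11 + 9.5·2 = 30; e = 26 − 30 = -4
x=3: ŷ = 11 + 9.5·3 = 39.5; e = 44.5 − 39.5 = 5
x=4: ŷ = 11 + 9.5·4 = 49; e = 46 − 49 = -3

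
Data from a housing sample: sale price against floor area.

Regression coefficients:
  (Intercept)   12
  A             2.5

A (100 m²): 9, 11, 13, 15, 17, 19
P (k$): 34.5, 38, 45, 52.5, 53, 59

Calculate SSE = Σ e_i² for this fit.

SSE = 14

A=9: P̂ = 12 + 2.5·9 = 34.5; e = 34.5 − 34.5 = 0
A=11: P̂ = 12 + 2.5·11 = 39.5; e = 38 − 39.5 = -1.5
A=13: P̂ = 12 + 2.5·13 = 44.5; e = 45 − 44.5 = 0.5
A=15: P̂ = 12 + 2.5·15 = 49.5; e = 52.5 − 49.5 = 3
A=17: P̂ = 12 + 2.5·17 = 54.5; e = 53 − 54.5 = -1.5
A=19: P̂ = 12 + 2.5·19 = 59.5; e = 59 − 59.5 = -0.5
SSE = 0 + 2.25 + 0.25 + 9 + 2.25 + 0.25 = 14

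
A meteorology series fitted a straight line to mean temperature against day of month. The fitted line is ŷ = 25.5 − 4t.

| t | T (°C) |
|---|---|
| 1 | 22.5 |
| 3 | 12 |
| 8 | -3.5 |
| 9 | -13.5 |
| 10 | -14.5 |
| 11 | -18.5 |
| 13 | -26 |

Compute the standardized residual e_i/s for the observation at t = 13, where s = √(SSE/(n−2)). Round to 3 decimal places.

t=1: ŷ = 25.5 − 4·1 = 21.5; e = 22.5 − 21.5 = 1
t=3: ŷ = 25.5 − 4·3 = 13.5; e = 12 − 13.5 = -1.5
t=8: ŷ = 25.5 − 4·8 = -6.5; e = -3.5 − (-6.5) = 3
t=9: ŷ = 25.5 − 4·9 = -10.5; e = -13.5 − (-10.5) = -3
t=10: ŷ = 25.5 − 4·10 = -14.5; e = -14.5 − (-14.5) = 0
t=11: ŷ = 25.5 − 4·11 = -18.5; e = -18.5 − (-18.5) = 0
t=13: ŷ = 25.5 − 4·13 = -26.5; e = -26 − (-26.5) = 0.5
SSE = 1 + 2.25 + 9 + 9 + 0 + 0 + 0.25 = 21.5
s = √(21.5/5) = 2.07364
e/s = 0.5 / 2.07364 = 0.241

0.241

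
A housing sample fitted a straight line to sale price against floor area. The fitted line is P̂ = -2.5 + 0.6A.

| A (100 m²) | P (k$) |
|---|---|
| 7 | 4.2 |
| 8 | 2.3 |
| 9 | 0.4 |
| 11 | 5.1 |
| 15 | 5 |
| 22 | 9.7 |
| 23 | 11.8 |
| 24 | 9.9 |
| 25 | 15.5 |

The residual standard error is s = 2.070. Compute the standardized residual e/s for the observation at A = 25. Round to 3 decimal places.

1.449

P̂ = -2.5 + 0.6·25 = 12.5
e = 15.5 − 12.5 = 3
e/s = 3 / 2.070 = 1.449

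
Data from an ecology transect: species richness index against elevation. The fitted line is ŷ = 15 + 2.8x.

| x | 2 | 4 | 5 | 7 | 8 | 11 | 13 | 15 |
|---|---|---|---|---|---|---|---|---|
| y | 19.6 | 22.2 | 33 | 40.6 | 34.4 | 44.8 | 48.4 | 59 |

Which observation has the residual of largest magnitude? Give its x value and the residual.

x=2: ŷ = 15 + 2.8·2 = 20.6; e = 19.6 − 20.6 = -1
x=4: ŷ = 15 + 2.8·4 = 26.2; e = 22.2 − 26.2 = -4
x=5: ŷ = 15 + 2.8·5 = 29; e = 33 − 29 = 4
x=7: ŷ = 15 + 2.8·7 = 34.6; e = 40.6 − 34.6 = 6
x=8: ŷ = 15 + 2.8·8 = 37.4; e = 34.4 − 37.4 = -3
x=11: ŷ = 15 + 2.8·11 = 45.8; e = 44.8 − 45.8 = -1
x=13: ŷ = 15 + 2.8·13 = 51.4; e = 48.4 − 51.4 = -3
x=15: ŷ = 15 + 2.8·15 = 57; e = 59 − 57 = 2
Largest |e| is 6 at x = 7, residual 6.

x = 7, e = 6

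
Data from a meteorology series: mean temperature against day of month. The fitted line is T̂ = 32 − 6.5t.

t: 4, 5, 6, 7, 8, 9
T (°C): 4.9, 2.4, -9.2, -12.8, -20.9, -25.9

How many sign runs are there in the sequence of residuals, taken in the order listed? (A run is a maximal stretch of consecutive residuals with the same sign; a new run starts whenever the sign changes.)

t=4: T̂ = 32 − 6.5·4 = 6; r = 4.9 − 6 = -1.1
t=5: T̂ = 32 − 6.5·5 = -0.5; r = 2.4 − (-0.5) = 2.9
t=6: T̂ = 32 − 6.5·6 = -7; r = -9.2 − (-7) = -2.2
t=7: T̂ = 32 − 6.5·7 = -13.5; r = -12.8 − (-13.5) = 0.7
t=8: T̂ = 32 − 6.5·8 = -20; r = -20.9 − (-20) = -0.9
t=9: T̂ = 32 − 6.5·9 = -26.5; r = -25.9 − (-26.5) = 0.6
Signs: − + − + − +
Runs: −×1, +×1, −×1, +×1, −×1, +×1 → 6

6 runs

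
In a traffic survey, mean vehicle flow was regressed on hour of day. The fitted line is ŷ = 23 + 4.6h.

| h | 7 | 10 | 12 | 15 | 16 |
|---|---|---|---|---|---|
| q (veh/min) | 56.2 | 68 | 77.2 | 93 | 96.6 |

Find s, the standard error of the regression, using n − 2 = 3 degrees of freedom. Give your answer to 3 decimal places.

s = 1.155

h=7: ŷ = 23 + 4.6·7 = 55.2; e = 56.2 − 55.2 = 1
h=10: ŷ = 23 + 4.6·10 = 69; e = 68 − 69 = -1
h=12: ŷ = 23 + 4.6·12 = 78.2; e = 77.2 − 78.2 = -1
h=15: ŷ = 23 + 4.6·15 = 92; e = 93 − 92 = 1
h=16: ŷ = 23 + 4.6·16 = 96.6; e = 96.6 − 96.6 = 0
SSE = 1 + 1 + 1 + 1 + 0 = 4
s = √(4/3) = √1.33333 ≈ 1.155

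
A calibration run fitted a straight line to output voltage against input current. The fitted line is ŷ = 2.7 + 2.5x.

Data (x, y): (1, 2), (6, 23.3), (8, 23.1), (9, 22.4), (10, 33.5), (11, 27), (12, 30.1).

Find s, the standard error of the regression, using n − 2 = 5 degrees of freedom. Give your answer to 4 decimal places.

x=1: ŷ = 2.7 + 2.5·1 = 5.2; r = 2 − 5.2 = -3.2
x=6: ŷ = 2.7 + 2.5·6 = 17.7; r = 23.3 − 17.7 = 5.6
x=8: ŷ = 2.7 + 2.5·8 = 22.7; r = 23.1 − 22.7 = 0.4
x=9: ŷ = 2.7 + 2.5·9 = 25.2; r = 22.4 − 25.2 = -2.8
x=10: ŷ = 2.7 + 2.5·10 = 27.7; r = 33.5 − 27.7 = 5.8
x=11: ŷ = 2.7 + 2.5·11 = 30.2; r = 27 − 30.2 = -3.2
x=12: ŷ = 2.7 + 2.5·12 = 32.7; r = 30.1 − 32.7 = -2.6
SSE = 10.24 + 31.36 + 0.16 + 7.84 + 33.64 + 10.24 + 6.76 = 100.24
s = √(100.24/5) = √20.048 ≈ 4.4775

s = 4.4775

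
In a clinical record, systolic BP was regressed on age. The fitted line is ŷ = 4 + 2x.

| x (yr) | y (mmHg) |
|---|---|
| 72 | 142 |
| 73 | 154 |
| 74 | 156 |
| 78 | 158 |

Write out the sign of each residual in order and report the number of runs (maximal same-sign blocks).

x=72: ŷ = 4 + 2·72 = 148; e = 142 − 148 = -6
x=73: ŷ = 4 + 2·73 = 150; e = 154 − 150 = 4
x=74: ŷ = 4 + 2·74 = 152; e = 156 − 152 = 4
x=78: ŷ = 4 + 2·78 = 160; e = 158 − 160 = -2
Signs: − + + −
Runs: −×1, +×2, −×1 → 3

3 runs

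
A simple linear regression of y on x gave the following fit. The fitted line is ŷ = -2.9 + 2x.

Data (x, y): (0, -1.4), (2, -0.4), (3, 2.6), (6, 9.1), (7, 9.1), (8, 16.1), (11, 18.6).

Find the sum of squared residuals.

SSE = 18

x=0: ŷ = -2.9 + 2·0 = -2.9; r = -1.4 − (-2.9) = 1.5
x=2: ŷ = -2.9 + 2·2 = 1.1; r = -0.4 − 1.1 = -1.5
x=3: ŷ = -2.9 + 2·3 = 3.1; r = 2.6 − 3.1 = -0.5
x=6: ŷ = -2.9 + 2·6 = 9.1; r = 9.1 − 9.1 = 0
x=7: ŷ = -2.9 + 2·7 = 11.1; r = 9.1 − 11.1 = -2
x=8: ŷ = -2.9 + 2·8 = 13.1; r = 16.1 − 13.1 = 3
x=11: ŷ = -2.9 + 2·11 = 19.1; r = 18.6 − 19.1 = -0.5
SSE = 2.25 + 2.25 + 0.25 + 0 + 4 + 9 + 0.25 = 18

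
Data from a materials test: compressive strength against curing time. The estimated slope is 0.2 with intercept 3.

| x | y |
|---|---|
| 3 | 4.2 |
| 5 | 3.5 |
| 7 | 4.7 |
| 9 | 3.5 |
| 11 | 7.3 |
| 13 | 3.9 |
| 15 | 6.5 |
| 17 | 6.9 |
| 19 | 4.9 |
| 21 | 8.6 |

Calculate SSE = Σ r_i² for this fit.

SSE = 15.76

x=3: ŷ = 3 + 0.2·3 = 3.6; r = 4.2 − 3.6 = 0.6
x=5: ŷ = 3 + 0.2·5 = 4; r = 3.5 − 4 = -0.5
x=7: ŷ = 3 + 0.2·7 = 4.4; r = 4.7 − 4.4 = 0.3
x=9: ŷ = 3 + 0.2·9 = 4.8; r = 3.5 − 4.8 = -1.3
x=11: ŷ = 3 + 0.2·11 = 5.2; r = 7.3 − 5.2 = 2.1
x=13: ŷ = 3 + 0.2·13 = 5.6; r = 3.9 − 5.6 = -1.7
x=15: ŷ = 3 + 0.2·15 = 6; r = 6.5 − 6 = 0.5
x=17: ŷ = 3 + 0.2·17 = 6.4; r = 6.9 − 6.4 = 0.5
x=19: ŷ = 3 + 0.2·19 = 6.8; r = 4.9 − 6.8 = -1.9
x=21: ŷ = 3 + 0.2·21 = 7.2; r = 8.6 − 7.2 = 1.4
SSE = 0.36 + 0.25 + 0.09 + 1.69 + 4.41 + 2.89 + 0.25 + 0.25 + 3.61 + 1.96 = 15.76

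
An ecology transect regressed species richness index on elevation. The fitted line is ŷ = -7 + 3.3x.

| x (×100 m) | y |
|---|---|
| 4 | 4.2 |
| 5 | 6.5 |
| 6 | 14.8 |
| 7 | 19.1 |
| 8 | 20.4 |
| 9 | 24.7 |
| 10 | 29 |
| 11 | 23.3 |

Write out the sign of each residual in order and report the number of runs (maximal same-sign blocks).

x=4: ŷ = -7 + 3.3·4 = 6.2; e = 4.2 − 6.2 = -2
x=5: ŷ = -7 + 3.3·5 = 9.5; e = 6.5 − 9.5 = -3
x=6: ŷ = -7 + 3.3·6 = 12.8; e = 14.8 − 12.8 = 2
x=7: ŷ = -7 + 3.3·7 = 16.1; e = 19.1 − 16.1 = 3
x=8: ŷ = -7 + 3.3·8 = 19.4; e = 20.4 − 19.4 = 1
x=9: ŷ = -7 + 3.3·9 = 22.7; e = 24.7 − 22.7 = 2
x=10: ŷ = -7 + 3.3·10 = 26; e = 29 − 26 = 3
x=11: ŷ = -7 + 3.3·11 = 29.3; e = 23.3 − 29.3 = -6
Signs: − − + + + + + −
Runs: −×2, +×5, −×1 → 3

3 runs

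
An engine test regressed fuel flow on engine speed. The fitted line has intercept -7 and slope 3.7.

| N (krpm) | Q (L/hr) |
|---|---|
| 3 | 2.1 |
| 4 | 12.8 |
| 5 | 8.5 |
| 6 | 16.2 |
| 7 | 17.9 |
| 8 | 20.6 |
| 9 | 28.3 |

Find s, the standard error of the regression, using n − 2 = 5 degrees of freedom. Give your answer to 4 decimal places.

s = 3.0984

N=3: ŷ = -7 + 3.7·3 = 4.1; e = 2.1 − 4.1 = -2
N=4: ŷ = -7 + 3.7·4 = 7.8; e = 12.8 − 7.8 = 5
N=5: ŷ = -7 + 3.7·5 = 11.5; e = 8.5 − 11.5 = -3
N=6: ŷ = -7 + 3.7·6 = 15.2; e = 16.2 − 15.2 = 1
N=7: ŷ = -7 + 3.7·7 = 18.9; e = 17.9 − 18.9 = -1
N=8: ŷ = -7 + 3.7·8 = 22.6; e = 20.6 − 22.6 = -2
N=9: ŷ = -7 + 3.7·9 = 26.3; e = 28.3 − 26.3 = 2
SSE = 4 + 25 + 9 + 1 + 1 + 4 + 4 = 48
s = √(48/5) = √9.6 ≈ 3.0984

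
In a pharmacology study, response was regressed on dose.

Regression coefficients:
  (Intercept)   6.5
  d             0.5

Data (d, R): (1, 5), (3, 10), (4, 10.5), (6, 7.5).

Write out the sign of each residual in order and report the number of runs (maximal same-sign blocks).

3 runs

d=1: ŷ = 6.5 + 0.5·1 = 7; e = 5 − 7 = -2
d=3: ŷ = 6.5 + 0.5·3 = 8; e = 10 − 8 = 2
d=4: ŷ = 6.5 + 0.5·4 = 8.5; e = 10.5 − 8.5 = 2
d=6: ŷ = 6.5 + 0.5·6 = 9.5; e = 7.5 − 9.5 = -2
Signs: − + + −
Runs: −×1, +×2, −×1 → 3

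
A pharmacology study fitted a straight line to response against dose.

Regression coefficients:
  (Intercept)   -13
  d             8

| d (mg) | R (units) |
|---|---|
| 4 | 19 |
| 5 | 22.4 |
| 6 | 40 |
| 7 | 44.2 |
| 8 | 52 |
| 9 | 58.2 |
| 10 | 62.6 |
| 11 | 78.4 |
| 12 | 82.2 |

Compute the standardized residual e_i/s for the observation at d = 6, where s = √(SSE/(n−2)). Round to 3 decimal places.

d=4: R̂ = -13 + 8·4 = 19; e = 19 − 19 = 0
d=5: R̂ = -13 + 8·5 = 27; e = 22.4 − 27 = -4.6
d=6: R̂ = -13 + 8·6 = 35; e = 40 − 35 = 5
d=7: R̂ = -13 + 8·7 = 43; e = 44.2 − 43 = 1.2
d=8: R̂ = -13 + 8·8 = 51; e = 52 − 51 = 1
d=9: R̂ = -13 + 8·9 = 59; e = 58.2 − 59 = -0.8
d=10: R̂ = -13 + 8·10 = 67; e = 62.6 − 67 = -4.4
d=11: R̂ = -13 + 8·11 = 75; e = 78.4 − 75 = 3.4
d=12: R̂ = -13 + 8·12 = 83; e = 82.2 − 83 = -0.8
SSE = 0 + 21.16 + 25 + 1.44 + 1 + 0.64 + 19.36 + 11.56 + 0.64 = 80.8
s = √(80.8/7) = 3.39748
e/s = 5 / 3.39748 = 1.472

1.472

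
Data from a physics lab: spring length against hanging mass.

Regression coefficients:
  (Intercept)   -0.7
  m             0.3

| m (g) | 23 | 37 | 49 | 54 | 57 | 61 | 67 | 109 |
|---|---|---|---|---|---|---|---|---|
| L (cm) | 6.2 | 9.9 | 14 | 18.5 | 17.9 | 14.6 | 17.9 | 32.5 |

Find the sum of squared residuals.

SSE = 23

m=23: ŷ = -0.7 + 0.3·23 = 6.2; e = 6.2 − 6.2 = 0
m=37: ŷ = -0.7 + 0.3·37 = 10.4; e = 9.9 − 10.4 = -0.5
m=49: ŷ = -0.7 + 0.3·49 = 14; e = 14 − 14 = 0
m=54: ŷ = -0.7 + 0.3·54 = 15.5; e = 18.5 − 15.5 = 3
m=57: ŷ = -0.7 + 0.3·57 = 16.4; e = 17.9 − 16.4 = 1.5
m=61: ŷ = -0.7 + 0.3·61 = 17.6; e = 14.6 − 17.6 = -3
m=67: ŷ = -0.7 + 0.3·67 = 19.4; e = 17.9 − 19.4 = -1.5
m=109: ŷ = -0.7 + 0.3·109 = 32; e = 32.5 − 32 = 0.5
SSE = 0 + 0.25 + 0 + 9 + 2.25 + 9 + 2.25 + 0.25 = 23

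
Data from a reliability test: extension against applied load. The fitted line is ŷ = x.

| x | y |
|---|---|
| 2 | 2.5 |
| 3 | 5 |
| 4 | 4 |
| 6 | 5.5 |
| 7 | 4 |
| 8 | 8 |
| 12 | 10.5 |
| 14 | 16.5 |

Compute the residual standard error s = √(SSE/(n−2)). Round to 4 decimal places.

s = 1.9149

x=2: ŷ = 2 = 2; e = 2.5 − 2 = 0.5
x=3: ŷ = 3 = 3; e = 5 − 3 = 2
x=4: ŷ = 4 = 4; e = 4 − 4 = 0
x=6: ŷ = 6 = 6; e = 5.5 − 6 = -0.5
x=7: ŷ = 7 = 7; e = 4 − 7 = -3
x=8: ŷ = 8 = 8; e = 8 − 8 = 0
x=12: ŷ = 12 = 12; e = 10.5 − 12 = -1.5
x=14: ŷ = 14 = 14; e = 16.5 − 14 = 2.5
SSE = 0.25 + 4 + 0 + 0.25 + 9 + 0 + 2.25 + 6.25 = 22
s = √(22/6) = √3.66667 ≈ 1.9149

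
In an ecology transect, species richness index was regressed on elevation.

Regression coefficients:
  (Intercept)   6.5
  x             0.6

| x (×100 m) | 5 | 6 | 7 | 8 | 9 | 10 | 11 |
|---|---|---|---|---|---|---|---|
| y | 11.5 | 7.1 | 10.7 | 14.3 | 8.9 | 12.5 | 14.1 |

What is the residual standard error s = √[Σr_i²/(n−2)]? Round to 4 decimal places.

x=5: ŷ = 6.5 + 0.6·5 = 9.5; r = 11.5 − 9.5 = 2
x=6: ŷ = 6.5 + 0.6·6 = 10.1; r = 7.1 − 10.1 = -3
x=7: ŷ = 6.5 + 0.6·7 = 10.7; r = 10.7 − 10.7 = 0
x=8: ŷ = 6.5 + 0.6·8 = 11.3; r = 14.3 − 11.3 = 3
x=9: ŷ = 6.5 + 0.6·9 = 11.9; r = 8.9 − 11.9 = -3
x=10: ŷ = 6.5 + 0.6·10 = 12.5; r = 12.5 − 12.5 = 0
x=11: ŷ = 6.5 + 0.6·11 = 13.1; r = 14.1 − 13.1 = 1
SSE = 4 + 9 + 0 + 9 + 9 + 0 + 1 = 32
s = √(32/5) = √6.4 ≈ 2.5298

s = 2.5298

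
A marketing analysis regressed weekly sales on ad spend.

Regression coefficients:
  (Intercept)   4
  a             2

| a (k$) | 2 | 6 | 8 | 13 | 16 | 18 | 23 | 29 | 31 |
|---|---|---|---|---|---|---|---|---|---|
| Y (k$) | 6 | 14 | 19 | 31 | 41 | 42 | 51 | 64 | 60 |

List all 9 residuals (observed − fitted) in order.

a=2: ŷ = 4 + 2·2 = 8; e = 6 − 8 = -2
a=6: ŷ = 4 + 2·6 = 16; e = 14 − 16 = -2
a=8: ŷ = 4 + 2·8 = 20; e = 19 − 20 = -1
a=13: ŷ = 4 + 2·13 = 30; e = 31 − 30 = 1
a=16: ŷ = 4 + 2·16 = 36; e = 41 − 36 = 5
a=18: ŷ = 4 + 2·18 = 40; e = 42 − 40 = 2
a=23: ŷ = 4 + 2·23 = 50; e = 51 − 50 = 1
a=29: ŷ = 4 + 2·29 = 62; e = 64 − 62 = 2
a=31: ŷ = 4 + 2·31 = 66; e = 60 − 66 = -6

-2, -2, -1, 1, 5, 2, 1, 2, -6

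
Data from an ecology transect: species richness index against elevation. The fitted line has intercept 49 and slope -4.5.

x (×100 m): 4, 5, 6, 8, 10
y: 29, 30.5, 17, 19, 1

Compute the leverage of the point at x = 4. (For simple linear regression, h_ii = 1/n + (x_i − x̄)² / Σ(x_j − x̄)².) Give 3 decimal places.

x̄ = (4 + 5 + 6 + 8 + 10)/5 = 6.6
Σ(x − x̄)² = 6.76 + 2.56 + 0.36 + 1.96 + 11.56 = 23.2
h = 1/5 + (-2.6)²/23.2 = 0.2 + 0.291379 = 0.491

h = 0.491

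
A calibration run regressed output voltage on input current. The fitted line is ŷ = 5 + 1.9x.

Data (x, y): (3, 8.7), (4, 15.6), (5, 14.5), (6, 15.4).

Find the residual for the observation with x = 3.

r = -2

ŷ = 5 + 1.9·3 = 10.7
r = 8.7 − 10.7 = -2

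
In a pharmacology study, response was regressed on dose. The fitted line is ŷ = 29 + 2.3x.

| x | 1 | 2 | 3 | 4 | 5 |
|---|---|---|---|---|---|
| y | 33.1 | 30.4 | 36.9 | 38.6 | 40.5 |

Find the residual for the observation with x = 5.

ŷ = 29 + 2.3·5 = 40.5
r = 40.5 − 40.5 = 0

r = 0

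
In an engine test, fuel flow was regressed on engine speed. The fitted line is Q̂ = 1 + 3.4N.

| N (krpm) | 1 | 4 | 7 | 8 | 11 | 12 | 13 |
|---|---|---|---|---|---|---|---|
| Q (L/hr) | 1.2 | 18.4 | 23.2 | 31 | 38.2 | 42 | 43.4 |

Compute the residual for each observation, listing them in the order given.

-3.2, 3.8, -1.6, 2.8, -0.2, 0.2, -1.8

N=1: Q̂ = 1 + 3.4·1 = 4.4; e = 1.2 − 4.4 = -3.2
N=4: Q̂ = 1 + 3.4·4 = 14.6; e = 18.4 − 14.6 = 3.8
N=7: Q̂ = 1 + 3.4·7 = 24.8; e = 23.2 − 24.8 = -1.6
N=8: Q̂ = 1 + 3.4·8 = 28.2; e = 31 − 28.2 = 2.8
N=11: Q̂ = 1 + 3.4·11 = 38.4; e = 38.2 − 38.4 = -0.2
N=12: Q̂ = 1 + 3.4·12 = 41.8; e = 42 − 41.8 = 0.2
N=13: Q̂ = 1 + 3.4·13 = 45.2; e = 43.4 − 45.2 = -1.8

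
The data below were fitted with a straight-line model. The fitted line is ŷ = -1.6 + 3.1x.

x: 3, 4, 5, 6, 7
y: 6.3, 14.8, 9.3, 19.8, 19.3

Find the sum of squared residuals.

x=3: ŷ = -1.6 + 3.1·3 = 7.7; e = 6.3 − 7.7 = -1.4
x=4: ŷ = -1.6 + 3.1·4 = 10.8; e = 14.8 − 10.8 = 4
x=5: ŷ = -1.6 + 3.1·5 = 13.9; e = 9.3 − 13.9 = -4.6
x=6: ŷ = -1.6 + 3.1·6 = 17; e = 19.8 − 17 = 2.8
x=7: ŷ = -1.6 + 3.1·7 = 20.1; e = 19.3 − 20.1 = -0.8
SSE = 1.96 + 16 + 21.16 + 7.84 + 0.64 = 47.6

SSE = 47.6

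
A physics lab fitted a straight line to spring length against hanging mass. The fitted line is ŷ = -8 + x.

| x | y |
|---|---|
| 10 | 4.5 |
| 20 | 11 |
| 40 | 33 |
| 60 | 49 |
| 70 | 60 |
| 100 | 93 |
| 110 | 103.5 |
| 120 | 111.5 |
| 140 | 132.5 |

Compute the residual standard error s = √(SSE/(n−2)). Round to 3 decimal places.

s = 1.890

x=10: ŷ = -8 + 10 = 2; r = 4.5 − 2 = 2.5
x=20: ŷ = -8 + 20 = 12; r = 11 − 12 = -1
x=40: ŷ = -8 + 40 = 32; r = 33 − 32 = 1
x=60: ŷ = -8 + 60 = 52; r = 49 − 52 = -3
x=70: ŷ = -8 + 70 = 62; r = 60 − 62 = -2
x=100: ŷ = -8 + 100 = 92; r = 93 − 92 = 1
x=110: ŷ = -8 + 110 = 102; r = 103.5 − 102 = 1.5
x=120: ŷ = -8 + 120 = 112; r = 111.5 − 112 = -0.5
x=140: ŷ = -8 + 140 = 132; r = 132.5 − 132 = 0.5
SSE = 6.25 + 1 + 1 + 9 + 4 + 1 + 2.25 + 0.25 + 0.25 = 25
s = √(25/7) = √3.57143 ≈ 1.890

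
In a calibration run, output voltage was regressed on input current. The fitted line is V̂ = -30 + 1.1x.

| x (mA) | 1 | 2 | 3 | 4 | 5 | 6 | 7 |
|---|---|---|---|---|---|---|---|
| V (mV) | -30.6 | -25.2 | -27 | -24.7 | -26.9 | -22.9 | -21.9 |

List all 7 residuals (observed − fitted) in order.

-1.7, 2.6, -0.3, 0.9, -2.4, 0.5, 0.4

x=1: V̂ = -30 + 1.1·1 = -28.9; e = -30.6 − (-28.9) = -1.7
x=2: V̂ = -30 + 1.1·2 = -27.8; e = -25.2 − (-27.8) = 2.6
x=3: V̂ = -30 + 1.1·3 = -26.7; e = -27 − (-26.7) = -0.3
x=4: V̂ = -30 + 1.1·4 = -25.6; e = -24.7 − (-25.6) = 0.9
x=5: V̂ = -30 + 1.1·5 = -24.5; e = -26.9 − (-24.5) = -2.4
x=6: V̂ = -30 + 1.1·6 = -23.4; e = -22.9 − (-23.4) = 0.5
x=7: V̂ = -30 + 1.1·7 = -22.3; e = -21.9 − (-22.3) = 0.4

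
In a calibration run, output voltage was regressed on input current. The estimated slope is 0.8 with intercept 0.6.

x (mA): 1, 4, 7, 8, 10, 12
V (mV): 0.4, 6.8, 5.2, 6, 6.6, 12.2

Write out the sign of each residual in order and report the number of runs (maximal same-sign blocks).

x=1: V̂ = 0.6 + 0.8·1 = 1.4; r = 0.4 − 1.4 = -1
x=4: V̂ = 0.6 + 0.8·4 = 3.8; r = 6.8 − 3.8 = 3
x=7: V̂ = 0.6 + 0.8·7 = 6.2; r = 5.2 − 6.2 = -1
x=8: V̂ = 0.6 + 0.8·8 = 7; r = 6 − 7 = -1
x=10: V̂ = 0.6 + 0.8·10 = 8.6; r = 6.6 − 8.6 = -2
x=12: V̂ = 0.6 + 0.8·12 = 10.2; r = 12.2 − 10.2 = 2
Signs: − + − − − +
Runs: −×1, +×1, −×3, +×1 → 4

4 runs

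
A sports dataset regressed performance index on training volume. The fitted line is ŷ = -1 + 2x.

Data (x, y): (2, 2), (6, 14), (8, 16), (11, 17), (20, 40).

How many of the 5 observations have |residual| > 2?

2

x=2: ŷ = -1 + 2·2 = 3; r = 2 − 3 = -1
x=6: ŷ = -1 + 2·6 = 11; r = 14 − 11 = 3
x=8: ŷ = -1 + 2·8 = 15; r = 16 − 15 = 1
x=11: ŷ = -1 + 2·11 = 21; r = 17 − 21 = -4
x=20: ŷ = -1 + 2·20 = 39; r = 40 − 39 = 1
|r| > 2: x=6 (|r|=3), x=11 (|r|=4) → 2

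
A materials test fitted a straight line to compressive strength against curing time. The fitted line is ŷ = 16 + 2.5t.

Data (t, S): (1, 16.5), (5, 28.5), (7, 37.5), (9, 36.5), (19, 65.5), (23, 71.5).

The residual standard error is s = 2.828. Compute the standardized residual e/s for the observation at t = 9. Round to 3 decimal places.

-0.707

ŷ = 16 + 2.5·9 = 38.5
e = 36.5 − 38.5 = -2
e/s = -2 / 2.828 = -0.707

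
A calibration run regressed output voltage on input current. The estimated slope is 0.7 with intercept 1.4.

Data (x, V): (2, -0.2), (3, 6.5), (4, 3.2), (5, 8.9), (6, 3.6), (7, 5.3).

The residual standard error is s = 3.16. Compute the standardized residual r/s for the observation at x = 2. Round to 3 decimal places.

-0.949

ŷ = 1.4 + 0.7·2 = 2.8
r = -0.2 − 2.8 = -3
r/s = -3 / 3.16 = -0.949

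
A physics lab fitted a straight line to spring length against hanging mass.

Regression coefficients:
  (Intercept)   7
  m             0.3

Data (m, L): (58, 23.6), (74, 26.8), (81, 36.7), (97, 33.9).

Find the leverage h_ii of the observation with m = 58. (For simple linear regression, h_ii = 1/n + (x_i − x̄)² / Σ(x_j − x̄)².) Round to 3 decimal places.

m̄ = (58 + 74 + 81 + 97)/4 = 77.5
Σ(m − m̄)² = 380.25 + 12.25 + 12.25 + 380.25 = 785
h = 1/4 + (-19.5)²/785 = 0.25 + 0.484395 = 0.734

h = 0.734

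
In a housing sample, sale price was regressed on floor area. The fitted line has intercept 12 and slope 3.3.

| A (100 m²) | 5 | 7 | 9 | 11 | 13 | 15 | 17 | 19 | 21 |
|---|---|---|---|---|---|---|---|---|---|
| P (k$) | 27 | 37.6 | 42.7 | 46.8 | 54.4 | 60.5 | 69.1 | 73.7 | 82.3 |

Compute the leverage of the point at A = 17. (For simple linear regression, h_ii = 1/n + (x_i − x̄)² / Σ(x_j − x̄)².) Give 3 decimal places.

h = 0.178

Ā = (5 + 7 + 9 + 11 + 13 + 15 + 17 + 19 + 21)/9 = 13
Σ(A − Ā)² = 64 + 36 + 16 + 4 + 0 + 4 + 16 + 36 + 64 = 240
h = 1/9 + (4)²/240 = 0.111111 + 0.0666667 = 0.178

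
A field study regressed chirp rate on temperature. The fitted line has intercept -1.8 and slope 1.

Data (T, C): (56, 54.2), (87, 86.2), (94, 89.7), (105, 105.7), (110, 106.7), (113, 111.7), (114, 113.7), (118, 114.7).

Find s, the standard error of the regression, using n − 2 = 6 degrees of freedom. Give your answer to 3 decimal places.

s = 1.848

T=56: ŷ = -1.8 + 56 = 54.2; e = 54.2 − 54.2 = 0
T=87: ŷ = -1.8 + 87 = 85.2; e = 86.2 − 85.2 = 1
T=94: ŷ = -1.8 + 94 = 92.2; e = 89.7 − 92.2 = -2.5
T=105: ŷ = -1.8 + 105 = 103.2; e = 105.7 − 103.2 = 2.5
T=110: ŷ = -1.8 + 110 = 108.2; e = 106.7 − 108.2 = -1.5
T=113: ŷ = -1.8 + 113 = 111.2; e = 111.7 − 111.2 = 0.5
T=114: ŷ = -1.8 + 114 = 112.2; e = 113.7 − 112.2 = 1.5
T=118: ŷ = -1.8 + 118 = 116.2; e = 114.7 − 116.2 = -1.5
SSE = 0 + 1 + 6.25 + 6.25 + 2.25 + 0.25 + 2.25 + 2.25 = 20.5
s = √(20.5/6) = √3.41667 ≈ 1.848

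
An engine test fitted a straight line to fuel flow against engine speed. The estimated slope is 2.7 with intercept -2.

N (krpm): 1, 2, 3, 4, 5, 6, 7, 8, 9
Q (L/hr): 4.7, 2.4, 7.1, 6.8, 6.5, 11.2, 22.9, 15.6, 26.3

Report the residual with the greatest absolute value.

N=1: ŷ = -2 + 2.7·1 = 0.7; e = 4.7 − 0.7 = 4
N=2: ŷ = -2 + 2.7·2 = 3.4; e = 2.4 − 3.4 = -1
N=3: ŷ = -2 + 2.7·3 = 6.1; e = 7.1 − 6.1 = 1
N=4: ŷ = -2 + 2.7·4 = 8.8; e = 6.8 − 8.8 = -2
N=5: ŷ = -2 + 2.7·5 = 11.5; e = 6.5 − 11.5 = -5
N=6: ŷ = -2 + 2.7·6 = 14.2; e = 11.2 − 14.2 = -3
N=7: ŷ = -2 + 2.7·7 = 16.9; e = 22.9 − 16.9 = 6
N=8: ŷ = -2 + 2.7·8 = 19.6; e = 15.6 − 19.6 = -4
N=9: ŷ = -2 + 2.7·9 = 22.3; e = 26.3 − 22.3 = 4
Largest |e| is 6 at N = 7, residual 6.

e = 6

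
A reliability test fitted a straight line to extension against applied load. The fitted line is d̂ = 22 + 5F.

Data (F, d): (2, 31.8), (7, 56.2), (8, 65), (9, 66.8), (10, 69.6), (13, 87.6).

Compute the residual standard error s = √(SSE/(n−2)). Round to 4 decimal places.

F=2: d̂ = 22 + 5·2 = 32; r = 31.8 − 32 = -0.2
F=7: d̂ = 22 + 5·7 = 57; r = 56.2 − 57 = -0.8
F=8: d̂ = 22 + 5·8 = 62; r = 65 − 62 = 3
F=9: d̂ = 22 + 5·9 = 67; r = 66.8 − 67 = -0.2
F=10: d̂ = 22 + 5·10 = 72; r = 69.6 − 72 = -2.4
F=13: d̂ = 22 + 5·13 = 87; r = 87.6 − 87 = 0.6
SSE = 0.04 + 0.64 + 9 + 0.04 + 5.76 + 0.36 = 15.84
s = √(15.84/4) = √3.96 ≈ 1.9900

s = 1.9900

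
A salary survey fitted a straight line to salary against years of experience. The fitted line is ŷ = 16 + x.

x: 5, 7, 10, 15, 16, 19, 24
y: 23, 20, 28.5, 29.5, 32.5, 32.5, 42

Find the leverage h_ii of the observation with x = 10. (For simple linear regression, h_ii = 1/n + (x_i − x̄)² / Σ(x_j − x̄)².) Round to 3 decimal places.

x̄ = (5 + 7 + 10 + 15 + 16 + 19 + 24)/7 = 13.7143
Σ(x − x̄)² = 75.9388 + 45.0816 + 13.7959 + 1.65306 + 5.22449 + 27.9388 + 105.796 = 275.429
h = 1/7 + (-3.71429)²/275.429 = 0.142857 + 0.0500889 = 0.193

h = 0.193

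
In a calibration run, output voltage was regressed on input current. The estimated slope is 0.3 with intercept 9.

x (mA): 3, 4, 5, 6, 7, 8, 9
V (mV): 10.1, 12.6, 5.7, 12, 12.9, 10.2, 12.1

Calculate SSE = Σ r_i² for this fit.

SSE = 35.12

x=3: V̂ = 9 + 0.3·3 = 9.9; r = 10.1 − 9.9 = 0.2
x=4: V̂ = 9 + 0.3·4 = 10.2; r = 12.6 − 10.2 = 2.4
x=5: V̂ = 9 + 0.3·5 = 10.5; r = 5.7 − 10.5 = -4.8
x=6: V̂ = 9 + 0.3·6 = 10.8; r = 12 − 10.8 = 1.2
x=7: V̂ = 9 + 0.3·7 = 11.1; r = 12.9 − 11.1 = 1.8
x=8: V̂ = 9 + 0.3·8 = 11.4; r = 10.2 − 11.4 = -1.2
x=9: V̂ = 9 + 0.3·9 = 11.7; r = 12.1 − 11.7 = 0.4
SSE = 0.04 + 5.76 + 23.04 + 1.44 + 3.24 + 1.44 + 0.16 = 35.12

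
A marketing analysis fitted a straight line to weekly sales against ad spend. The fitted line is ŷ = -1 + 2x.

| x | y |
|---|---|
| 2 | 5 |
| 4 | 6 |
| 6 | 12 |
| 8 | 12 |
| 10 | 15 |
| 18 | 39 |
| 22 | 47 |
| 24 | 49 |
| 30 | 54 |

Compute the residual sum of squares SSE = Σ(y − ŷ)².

x=2: ŷ = -1 + 2·2 = 3; e = 5 − 3 = 2
x=4: ŷ = -1 + 2·4 = 7; e = 6 − 7 = -1
x=6: ŷ = -1 + 2·6 = 11; e = 12 − 11 = 1
x=8: ŷ = -1 + 2·8 = 15; e = 12 − 15 = -3
x=10: ŷ = -1 + 2·10 = 19; e = 15 − 19 = -4
x=18: ŷ = -1 + 2·18 = 35; e = 39 − 35 = 4
x=22: ŷ = -1 + 2·22 = 43; e = 47 − 43 = 4
x=24: ŷ = -1 + 2·24 = 47; e = 49 − 47 = 2
x=30: ŷ = -1 + 2·30 = 59; e = 54 − 59 = -5
SSE = 4 + 1 + 1 + 9 + 16 + 16 + 16 + 4 + 25 = 92

SSE = 92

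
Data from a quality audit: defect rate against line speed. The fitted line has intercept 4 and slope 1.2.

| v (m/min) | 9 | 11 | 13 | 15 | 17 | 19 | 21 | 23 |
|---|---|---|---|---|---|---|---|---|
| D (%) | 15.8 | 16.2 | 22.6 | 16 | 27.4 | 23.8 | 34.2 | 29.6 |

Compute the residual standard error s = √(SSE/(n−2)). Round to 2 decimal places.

s = 3.96

v=9: D̂ = 4 + 1.2·9 = 14.8; r = 15.8 − 14.8 = 1
v=11: D̂ = 4 + 1.2·11 = 17.2; r = 16.2 − 17.2 = -1
v=13: D̂ = 4 + 1.2·13 = 19.6; r = 22.6 − 19.6 = 3
v=15: D̂ = 4 + 1.2·15 = 22; r = 16 − 22 = -6
v=17: D̂ = 4 + 1.2·17 = 24.4; r = 27.4 − 24.4 = 3
v=19: D̂ = 4 + 1.2·19 = 26.8; r = 23.8 − 26.8 = -3
v=21: D̂ = 4 + 1.2·21 = 29.2; r = 34.2 − 29.2 = 5
v=23: D̂ = 4 + 1.2·23 = 31.6; r = 29.6 − 31.6 = -2
SSE = 1 + 1 + 9 + 36 + 9 + 9 + 25 + 4 = 94
s = √(94/6) = √15.6667 ≈ 3.96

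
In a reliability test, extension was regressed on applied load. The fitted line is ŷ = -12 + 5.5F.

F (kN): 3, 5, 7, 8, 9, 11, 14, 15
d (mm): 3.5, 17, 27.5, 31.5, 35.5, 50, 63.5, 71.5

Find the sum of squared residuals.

F=3: ŷ = -12 + 5.5·3 = 4.5; r = 3.5 − 4.5 = -1
F=5: ŷ = -12 + 5.5·5 = 15.5; r = 17 − 15.5 = 1.5
F=7: ŷ = -12 + 5.5·7 = 26.5; r = 27.5 − 26.5 = 1
F=8: ŷ = -12 + 5.5·8 = 32; r = 31.5 − 32 = -0.5
F=9: ŷ = -12 + 5.5·9 = 37.5; r = 35.5 − 37.5 = -2
F=11: ŷ = -12 + 5.5·11 = 48.5; r = 50 − 48.5 = 1.5
F=14: ŷ = -12 + 5.5·14 = 65; r = 63.5 − 65 = -1.5
F=15: ŷ = -12 + 5.5·15 = 70.5; r = 71.5 − 70.5 = 1
SSE = 1 + 2.25 + 1 + 0.25 + 4 + 2.25 + 2.25 + 1 = 14

SSE = 14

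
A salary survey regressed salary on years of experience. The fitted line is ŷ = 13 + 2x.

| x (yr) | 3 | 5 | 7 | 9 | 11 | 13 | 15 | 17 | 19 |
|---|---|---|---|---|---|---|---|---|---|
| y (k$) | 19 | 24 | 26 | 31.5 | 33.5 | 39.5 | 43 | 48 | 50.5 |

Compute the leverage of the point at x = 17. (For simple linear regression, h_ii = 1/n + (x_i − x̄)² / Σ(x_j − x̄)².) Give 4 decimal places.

h = 0.2611

x̄ = (3 + 5 + 7 + 9 + 11 + 13 + 15 + 17 + 19)/9 = 11
Σ(x − x̄)² = 64 + 36 + 16 + 4 + 0 + 4 + 16 + 36 + 64 = 240
h = 1/9 + (6)²/240 = 0.111111 + 0.15 = 0.2611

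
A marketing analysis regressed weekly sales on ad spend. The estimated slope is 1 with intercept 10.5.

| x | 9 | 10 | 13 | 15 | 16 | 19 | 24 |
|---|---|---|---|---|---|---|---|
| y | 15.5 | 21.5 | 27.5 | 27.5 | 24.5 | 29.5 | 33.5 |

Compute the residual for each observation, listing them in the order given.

x=9: ŷ = 10.5 + 9 = 19.5; r = 15.5 − 19.5 = -4
x=10: ŷ = 10.5 + 10 = 20.5; r = 21.5 − 20.5 = 1
x=13: ŷ = 10.5 + 13 = 23.5; r = 27.5 − 23.5 = 4
x=15: ŷ = 10.5 + 15 = 25.5; r = 27.5 − 25.5 = 2
x=16: ŷ = 10.5 + 16 = 26.5; r = 24.5 − 26.5 = -2
x=19: ŷ = 10.5 + 19 = 29.5; r = 29.5 − 29.5 = 0
x=24: ŷ = 10.5 + 24 = 34.5; r = 33.5 − 34.5 = -1

-4, 1, 4, 2, -2, 0, -1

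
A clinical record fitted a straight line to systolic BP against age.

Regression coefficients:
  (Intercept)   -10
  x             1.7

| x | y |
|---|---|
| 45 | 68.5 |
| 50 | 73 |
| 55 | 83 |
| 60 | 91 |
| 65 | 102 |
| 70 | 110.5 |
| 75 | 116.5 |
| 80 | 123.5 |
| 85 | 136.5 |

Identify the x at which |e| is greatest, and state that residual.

x = 80, e = -2.5

x=45: ŷ = -10 + 1.7·45 = 66.5; e = 68.5 − 66.5 = 2
x=50: ŷ = -10 + 1.7·50 = 75; e = 73 − 75 = -2
x=55: ŷ = -10 + 1.7·55 = 83.5; e = 83 − 83.5 = -0.5
x=60: ŷ = -10 + 1.7·60 = 92; e = 91 − 92 = -1
x=65: ŷ = -10 + 1.7·65 = 100.5; e = 102 − 100.5 = 1.5
x=70: ŷ = -10 + 1.7·70 = 109; e = 110.5 − 109 = 1.5
x=75: ŷ = -10 + 1.7·75 = 117.5; e = 116.5 − 117.5 = -1
x=80: ŷ = -10 + 1.7·80 = 126; e = 123.5 − 126 = -2.5
x=85: ŷ = -10 + 1.7·85 = 134.5; e = 136.5 − 134.5 = 2
Largest |e| is 2.5 at x = 80, residual -2.5.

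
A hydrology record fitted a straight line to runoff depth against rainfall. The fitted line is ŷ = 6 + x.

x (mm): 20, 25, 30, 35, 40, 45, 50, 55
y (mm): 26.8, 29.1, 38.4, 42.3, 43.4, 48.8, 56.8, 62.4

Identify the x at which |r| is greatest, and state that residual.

x = 40, r = -2.6

x=20: ŷ = 6 + 20 = 26; r = 26.8 − 26 = 0.8
x=25: ŷ = 6 + 25 = 31; r = 29.1 − 31 = -1.9
x=30: ŷ = 6 + 30 = 36; r = 38.4 − 36 = 2.4
x=35: ŷ = 6 + 35 = 41; r = 42.3 − 41 = 1.3
x=40: ŷ = 6 + 40 = 46; r = 43.4 − 46 = -2.6
x=45: ŷ = 6 + 45 = 51; r = 48.8 − 51 = -2.2
x=50: ŷ = 6 + 50 = 56; r = 56.8 − 56 = 0.8
x=55: ŷ = 6 + 55 = 61; r = 62.4 − 61 = 1.4
Largest |r| is 2.6 at x = 40, residual -2.6.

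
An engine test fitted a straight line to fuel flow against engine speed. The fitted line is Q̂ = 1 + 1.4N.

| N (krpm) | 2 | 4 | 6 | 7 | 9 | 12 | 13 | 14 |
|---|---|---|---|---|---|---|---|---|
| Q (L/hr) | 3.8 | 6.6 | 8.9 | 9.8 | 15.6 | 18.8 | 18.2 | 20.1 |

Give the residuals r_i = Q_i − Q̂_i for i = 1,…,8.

N=2: Q̂ = 1 + 1.4·2 = 3.8; r = 3.8 − 3.8 = 0
N=4: Q̂ = 1 + 1.4·4 = 6.6; r = 6.6 − 6.6 = 0
N=6: Q̂ = 1 + 1.4·6 = 9.4; r = 8.9 − 9.4 = -0.5
N=7: Q̂ = 1 + 1.4·7 = 10.8; r = 9.8 − 10.8 = -1
N=9: Q̂ = 1 + 1.4·9 = 13.6; r = 15.6 − 13.6 = 2
N=12: Q̂ = 1 + 1.4·12 = 17.8; r = 18.8 − 17.8 = 1
N=13: Q̂ = 1 + 1.4·13 = 19.2; r = 18.2 − 19.2 = -1
N=14: Q̂ = 1 + 1.4·14 = 20.6; r = 20.1 − 20.6 = -0.5

0, 0, -0.5, -1, 2, 1, -1, -0.5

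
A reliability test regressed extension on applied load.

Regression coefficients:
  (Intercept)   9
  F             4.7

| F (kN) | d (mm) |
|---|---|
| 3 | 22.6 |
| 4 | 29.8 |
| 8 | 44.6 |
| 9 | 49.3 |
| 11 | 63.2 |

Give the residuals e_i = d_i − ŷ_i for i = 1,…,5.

-0.5, 2, -2, -2, 2.5

F=3: ŷ = 9 + 4.7·3 = 23.1; e = 22.6 − 23.1 = -0.5
F=4: ŷ = 9 + 4.7·4 = 27.8; e = 29.8 − 27.8 = 2
F=8: ŷ = 9 + 4.7·8 = 46.6; e = 44.6 − 46.6 = -2
F=9: ŷ = 9 + 4.7·9 = 51.3; e = 49.3 − 51.3 = -2
F=11: ŷ = 9 + 4.7·11 = 60.7; e = 63.2 − 60.7 = 2.5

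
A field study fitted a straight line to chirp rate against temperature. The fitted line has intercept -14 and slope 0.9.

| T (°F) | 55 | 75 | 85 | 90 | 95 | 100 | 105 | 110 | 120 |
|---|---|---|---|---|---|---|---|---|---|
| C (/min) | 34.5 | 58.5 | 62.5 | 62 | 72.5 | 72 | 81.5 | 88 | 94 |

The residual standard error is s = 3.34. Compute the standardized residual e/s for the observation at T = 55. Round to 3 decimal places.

-0.299

ŷ = -14 + 0.9·55 = 35.5
e = 34.5 − 35.5 = -1
e/s = -1 / 3.34 = -0.299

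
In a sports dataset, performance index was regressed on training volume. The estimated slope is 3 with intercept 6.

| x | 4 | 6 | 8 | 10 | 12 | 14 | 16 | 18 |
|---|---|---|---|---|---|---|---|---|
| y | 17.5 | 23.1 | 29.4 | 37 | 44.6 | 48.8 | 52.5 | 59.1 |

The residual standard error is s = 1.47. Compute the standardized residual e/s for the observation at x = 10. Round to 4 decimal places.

ŷ = 6 + 3·10 = 36
e = 37 − 36 = 1
e/s = 1 / 1.47 = 0.6803

0.6803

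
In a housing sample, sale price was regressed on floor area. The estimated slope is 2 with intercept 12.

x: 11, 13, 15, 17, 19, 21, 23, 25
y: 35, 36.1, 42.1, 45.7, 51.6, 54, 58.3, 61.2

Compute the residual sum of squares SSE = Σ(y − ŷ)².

x=11: ŷ = 12 + 2·11 = 34; e = 35 − 34 = 1
x=13: ŷ = 12 + 2·13 = 38; e = 36.1 − 38 = -1.9
x=15: ŷ = 12 + 2·15 = 42; e = 42.1 − 42 = 0.1
x=17: ŷ = 12 + 2·17 = 46; e = 45.7 − 46 = -0.3
x=19: ŷ = 12 + 2·19 = 50; e = 51.6 − 50 = 1.6
x=21: ŷ = 12 + 2·21 = 54; e = 54 − 54 = 0
x=23: ŷ = 12 + 2·23 = 58; e = 58.3 − 58 = 0.3
x=25: ŷ = 12 + 2·25 = 62; e = 61.2 − 62 = -0.8
SSE = 1 + 3.61 + 0.01 + 0.09 + 2.56 + 0 + 0.09 + 0.64 = 8

SSE = 8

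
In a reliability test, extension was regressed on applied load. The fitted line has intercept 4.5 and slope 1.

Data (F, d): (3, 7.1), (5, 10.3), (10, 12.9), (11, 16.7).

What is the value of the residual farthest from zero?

r = -1.6

F=3: ŷ = 4.5 + 3 = 7.5; r = 7.1 − 7.5 = -0.4
F=5: ŷ = 4.5 + 5 = 9.5; r = 10.3 − 9.5 = 0.8
F=10: ŷ = 4.5 + 10 = 14.5; r = 12.9 − 14.5 = -1.6
F=11: ŷ = 4.5 + 11 = 15.5; r = 16.7 − 15.5 = 1.2
Largest |r| is 1.6 at F = 10, residual -1.6.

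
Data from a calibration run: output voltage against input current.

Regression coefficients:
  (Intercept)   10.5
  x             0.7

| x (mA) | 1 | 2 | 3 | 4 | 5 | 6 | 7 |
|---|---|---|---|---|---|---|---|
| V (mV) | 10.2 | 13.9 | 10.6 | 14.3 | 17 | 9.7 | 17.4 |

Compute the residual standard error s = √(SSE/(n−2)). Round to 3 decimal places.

s = 3.098

x=1: V̂ = 10.5 + 0.7·1 = 11.2; r = 10.2 − 11.2 = -1
x=2: V̂ = 10.5 + 0.7·2 = 11.9; r = 13.9 − 11.9 = 2
x=3: V̂ = 10.5 + 0.7·3 = 12.6; r = 10.6 − 12.6 = -2
x=4: V̂ = 10.5 + 0.7·4 = 13.3; r = 14.3 − 13.3 = 1
x=5: V̂ = 10.5 + 0.7·5 = 14; r = 17 − 14 = 3
x=6: V̂ = 10.5 + 0.7·6 = 14.7; r = 9.7 − 14.7 = -5
x=7: V̂ = 10.5 + 0.7·7 = 15.4; r = 17.4 − 15.4 = 2
SSE = 1 + 4 + 4 + 1 + 9 + 25 + 4 = 48
s = √(48/5) = √9.6 ≈ 3.098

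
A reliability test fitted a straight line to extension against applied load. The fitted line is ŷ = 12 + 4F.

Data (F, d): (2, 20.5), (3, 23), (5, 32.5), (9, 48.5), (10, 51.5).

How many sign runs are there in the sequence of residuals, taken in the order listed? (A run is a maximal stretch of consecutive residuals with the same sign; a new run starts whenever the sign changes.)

F=2: ŷ = 12 + 4·2 = 20; e = 20.5 − 20 = 0.5
F=3: ŷ = 12 + 4·3 = 24; e = 23 − 24 = -1
F=5: ŷ = 12 + 4·5 = 32; e = 32.5 − 32 = 0.5
F=9: ŷ = 12 + 4·9 = 48; e = 48.5 − 48 = 0.5
F=10: ŷ = 12 + 4·10 = 52; e = 51.5 − 52 = -0.5
Signs: + − + + −
Runs: +×1, −×1, +×2, −×1 → 4

4 runs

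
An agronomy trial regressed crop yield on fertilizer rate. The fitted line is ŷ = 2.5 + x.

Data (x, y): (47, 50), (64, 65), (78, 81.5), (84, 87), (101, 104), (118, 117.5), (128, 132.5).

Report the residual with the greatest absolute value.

e = -3

x=47: ŷ = 2.5 + 47 = 49.5; e = 50 − 49.5 = 0.5
x=64: ŷ = 2.5 + 64 = 66.5; e = 65 − 66.5 = -1.5
x=78: ŷ = 2.5 + 78 = 80.5; e = 81.5 − 80.5 = 1
x=84: ŷ = 2.5 + 84 = 86.5; e = 87 − 86.5 = 0.5
x=101: ŷ = 2.5 + 101 = 103.5; e = 104 − 103.5 = 0.5
x=118: ŷ = 2.5 + 118 = 120.5; e = 117.5 − 120.5 = -3
x=128: ŷ = 2.5 + 128 = 130.5; e = 132.5 − 130.5 = 2
Largest |e| is 3 at x = 118, residual -3.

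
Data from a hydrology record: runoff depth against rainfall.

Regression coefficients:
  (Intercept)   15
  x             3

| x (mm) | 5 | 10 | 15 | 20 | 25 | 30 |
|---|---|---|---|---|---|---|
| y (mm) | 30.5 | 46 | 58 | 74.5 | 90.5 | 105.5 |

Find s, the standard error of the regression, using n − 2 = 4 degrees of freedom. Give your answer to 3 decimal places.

x=5: ŷ = 15 + 3·5 = 30; e = 30.5 − 30 = 0.5
x=10: ŷ = 15 + 3·10 = 45; e = 46 − 45 = 1
x=15: ŷ = 15 + 3·15 = 60; e = 58 − 60 = -2
x=20: ŷ = 15 + 3·20 = 75; e = 74.5 − 75 = -0.5
x=25: ŷ = 15 + 3·25 = 90; e = 90.5 − 90 = 0.5
x=30: ŷ = 15 + 3·30 = 105; e = 105.5 − 105 = 0.5
SSE = 0.25 + 1 + 4 + 0.25 + 0.25 + 0.25 = 6
s = √(6/4) = √1.5 ≈ 1.225

s = 1.225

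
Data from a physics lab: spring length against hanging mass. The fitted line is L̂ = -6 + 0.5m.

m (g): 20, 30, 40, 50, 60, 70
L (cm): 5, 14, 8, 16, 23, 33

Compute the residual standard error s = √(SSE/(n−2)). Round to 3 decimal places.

s = 4.690

m=20: L̂ = -6 + 0.5·20 = 4; r = 5 − 4 = 1
m=30: L̂ = -6 + 0.5·30 = 9; r = 14 − 9 = 5
m=40: L̂ = -6 + 0.5·40 = 14; r = 8 − 14 = -6
m=50: L̂ = -6 + 0.5·50 = 19; r = 16 − 19 = -3
m=60: L̂ = -6 + 0.5·60 = 24; r = 23 − 24 = -1
m=70: L̂ = -6 + 0.5·70 = 29; r = 33 − 29 = 4
SSE = 1 + 25 + 36 + 9 + 1 + 16 = 88
s = √(88/4) = √22 ≈ 4.690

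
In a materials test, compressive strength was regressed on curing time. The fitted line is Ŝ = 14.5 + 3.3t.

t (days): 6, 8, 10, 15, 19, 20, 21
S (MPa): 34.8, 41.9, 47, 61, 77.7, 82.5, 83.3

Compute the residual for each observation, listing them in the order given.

t=6: Ŝ = 14.5 + 3.3·6 = 34.3; r = 34.8 − 34.3 = 0.5
t=8: Ŝ = 14.5 + 3.3·8 = 40.9; r = 41.9 − 40.9 = 1
t=10: Ŝ = 14.5 + 3.3·10 = 47.5; r = 47 − 47.5 = -0.5
t=15: Ŝ = 14.5 + 3.3·15 = 64; r = 61 − 64 = -3
t=19: Ŝ = 14.5 + 3.3·19 = 77.2; r = 77.7 − 77.2 = 0.5
t=20: Ŝ = 14.5 + 3.3·20 = 80.5; r = 82.5 − 80.5 = 2
t=21: Ŝ = 14.5 + 3.3·21 = 83.8; r = 83.3 − 83.8 = -0.5

0.5, 1, -0.5, -3, 0.5, 2, -0.5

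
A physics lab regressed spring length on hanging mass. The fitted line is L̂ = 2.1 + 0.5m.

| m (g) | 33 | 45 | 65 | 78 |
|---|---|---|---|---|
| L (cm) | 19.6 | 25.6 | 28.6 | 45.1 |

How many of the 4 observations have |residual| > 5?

1

m=33: L̂ = 2.1 + 0.5·33 = 18.6; r = 19.6 − 18.6 = 1
m=45: L̂ = 2.1 + 0.5·45 = 24.6; r = 25.6 − 24.6 = 1
m=65: L̂ = 2.1 + 0.5·65 = 34.6; r = 28.6 − 34.6 = -6
m=78: L̂ = 2.1 + 0.5·78 = 41.1; r = 45.1 − 41.1 = 4
|r| > 5: m=65 (|r|=6) → 1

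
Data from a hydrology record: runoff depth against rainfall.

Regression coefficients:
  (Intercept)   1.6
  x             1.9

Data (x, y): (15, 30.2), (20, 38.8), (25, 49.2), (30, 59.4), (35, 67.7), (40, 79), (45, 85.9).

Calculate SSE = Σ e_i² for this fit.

x=15: ŷ = 1.6 + 1.9·15 = 30.1; e = 30.2 − 30.1 = 0.1
x=20: ŷ = 1.6 + 1.9·20 = 39.6; e = 38.8 − 39.6 = -0.8
x=25: ŷ = 1.6 + 1.9·25 = 49.1; e = 49.2 − 49.1 = 0.1
x=30: ŷ = 1.6 + 1.9·30 = 58.6; e = 59.4 − 58.6 = 0.8
x=35: ŷ = 1.6 + 1.9·35 = 68.1; e = 67.7 − 68.1 = -0.4
x=40: ŷ = 1.6 + 1.9·40 = 77.6; e = 79 − 77.6 = 1.4
x=45: ŷ = 1.6 + 1.9·45 = 87.1; e = 85.9 − 87.1 = -1.2
SSE = 0.01 + 0.64 + 0.01 + 0.64 + 0.16 + 1.96 + 1.44 = 4.86

SSE = 4.86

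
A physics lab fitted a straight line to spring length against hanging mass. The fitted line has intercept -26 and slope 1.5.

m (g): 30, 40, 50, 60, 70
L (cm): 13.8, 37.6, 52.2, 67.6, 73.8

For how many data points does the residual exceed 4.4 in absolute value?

2

m=30: L̂ = -26 + 1.5·30 = 19; e = 13.8 − 19 = -5.2
m=40: L̂ = -26 + 1.5·40 = 34; e = 37.6 − 34 = 3.6
m=50: L̂ = -26 + 1.5·50 = 49; e = 52.2 − 49 = 3.2
m=60: L̂ = -26 + 1.5·60 = 64; e = 67.6 − 64 = 3.6
m=70: L̂ = -26 + 1.5·70 = 79; e = 73.8 − 79 = -5.2
|e| > 4.4: m=30 (|e|=5.2), m=70 (|e|=5.2) → 2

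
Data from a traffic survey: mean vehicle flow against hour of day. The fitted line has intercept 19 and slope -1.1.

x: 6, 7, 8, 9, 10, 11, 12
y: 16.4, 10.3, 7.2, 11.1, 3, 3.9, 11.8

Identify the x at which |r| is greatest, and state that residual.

x=6: ŷ = 19 − 1.1·6 = 12.4; r = 16.4 − 12.4 = 4
x=7: ŷ = 19 − 1.1·7 = 11.3; r = 10.3 − 11.3 = -1
x=8: ŷ = 19 − 1.1·8 = 10.2; r = 7.2 − 10.2 = -3
x=9: ŷ = 19 − 1.1·9 = 9.1; r = 11.1 − 9.1 = 2
x=10: ŷ = 19 − 1.1·10 = 8; r = 3 − 8 = -5
x=11: ŷ = 19 − 1.1·11 = 6.9; r = 3.9 − 6.9 = -3
x=12: ŷ = 19 − 1.1·12 = 5.8; r = 11.8 − 5.8 = 6
Largest |r| is 6 at x = 12, residual 6.

x = 12, r = 6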